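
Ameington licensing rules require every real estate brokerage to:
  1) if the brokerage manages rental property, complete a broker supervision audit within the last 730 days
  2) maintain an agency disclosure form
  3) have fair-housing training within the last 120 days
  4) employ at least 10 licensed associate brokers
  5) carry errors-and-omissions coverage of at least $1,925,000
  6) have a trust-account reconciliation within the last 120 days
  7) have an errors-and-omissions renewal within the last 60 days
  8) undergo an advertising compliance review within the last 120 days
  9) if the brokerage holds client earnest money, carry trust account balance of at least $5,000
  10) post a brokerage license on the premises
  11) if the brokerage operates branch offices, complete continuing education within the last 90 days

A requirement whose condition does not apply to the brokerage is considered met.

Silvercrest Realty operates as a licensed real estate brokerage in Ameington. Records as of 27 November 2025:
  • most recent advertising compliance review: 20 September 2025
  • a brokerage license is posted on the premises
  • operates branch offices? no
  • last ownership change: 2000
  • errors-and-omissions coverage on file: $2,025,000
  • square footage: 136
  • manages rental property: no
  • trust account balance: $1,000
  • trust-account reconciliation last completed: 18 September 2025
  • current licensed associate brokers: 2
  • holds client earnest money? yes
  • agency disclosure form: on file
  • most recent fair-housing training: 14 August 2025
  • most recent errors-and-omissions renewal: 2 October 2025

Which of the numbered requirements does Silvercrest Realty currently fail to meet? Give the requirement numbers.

4, 9

1. condition 'manages rental property' does not hold → requirement n/a → met
2. agency disclosure form present → met
3. fair-housing training 105 days ago vs limit 120 → met
4. licensed associate brokers 2 < 10 → not met
5. errors-and-omissions coverage $2,025,000 ≥ $1,925,000 → met
6. trust-account reconciliation 70 days ago vs limit 120 → met
7. errors-and-omissions renewal 56 days ago vs limit 60 → met
8. advertising compliance review 68 days ago vs limit 120 → met
9. condition 'holds client earnest money' holds; trust account balance $1,000 < $5,000 → not met
10. brokerage license present → met
11. condition 'operates branch offices' does not hold → requirement n/a → met
Not met: 4, 9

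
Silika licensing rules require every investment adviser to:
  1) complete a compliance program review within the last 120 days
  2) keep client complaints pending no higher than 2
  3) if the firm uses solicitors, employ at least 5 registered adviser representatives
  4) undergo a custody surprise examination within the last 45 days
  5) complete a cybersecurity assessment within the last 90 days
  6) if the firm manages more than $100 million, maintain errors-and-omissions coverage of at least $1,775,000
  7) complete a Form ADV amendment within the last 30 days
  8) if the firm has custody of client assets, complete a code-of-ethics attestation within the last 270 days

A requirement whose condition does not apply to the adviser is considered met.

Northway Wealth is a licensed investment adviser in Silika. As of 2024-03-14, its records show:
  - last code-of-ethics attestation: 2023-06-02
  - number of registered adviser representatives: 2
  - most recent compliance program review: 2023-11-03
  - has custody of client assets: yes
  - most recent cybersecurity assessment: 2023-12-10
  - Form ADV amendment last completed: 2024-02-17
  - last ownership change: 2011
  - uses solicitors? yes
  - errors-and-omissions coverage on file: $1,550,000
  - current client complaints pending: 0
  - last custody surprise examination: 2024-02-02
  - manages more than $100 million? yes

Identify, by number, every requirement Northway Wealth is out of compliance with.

1. compliance program review 132 days ago vs limit 120 → not met
2. client complaints pending 0 ≤ 2 → met
3. condition 'uses solicitors' holds; registered adviser representatives 2 < 5 → not met
4. custody surprise examination 41 days ago vs limit 45 → met
5. cybersecurity assessment 95 days ago vs limit 90 → not met
6. condition 'manages more than $100 million' holds; errors-and-omissions coverage $1,550,000 < $1,775,000 → not met
7. Form ADV amendment 26 days ago vs limit 30 → met
8. condition 'has custody of client assets' holds; code-of-ethics attestation 286 days ago vs limit 270 → not met
Not met: 1, 3, 5, 6, 8

1, 3, 5, 6, 8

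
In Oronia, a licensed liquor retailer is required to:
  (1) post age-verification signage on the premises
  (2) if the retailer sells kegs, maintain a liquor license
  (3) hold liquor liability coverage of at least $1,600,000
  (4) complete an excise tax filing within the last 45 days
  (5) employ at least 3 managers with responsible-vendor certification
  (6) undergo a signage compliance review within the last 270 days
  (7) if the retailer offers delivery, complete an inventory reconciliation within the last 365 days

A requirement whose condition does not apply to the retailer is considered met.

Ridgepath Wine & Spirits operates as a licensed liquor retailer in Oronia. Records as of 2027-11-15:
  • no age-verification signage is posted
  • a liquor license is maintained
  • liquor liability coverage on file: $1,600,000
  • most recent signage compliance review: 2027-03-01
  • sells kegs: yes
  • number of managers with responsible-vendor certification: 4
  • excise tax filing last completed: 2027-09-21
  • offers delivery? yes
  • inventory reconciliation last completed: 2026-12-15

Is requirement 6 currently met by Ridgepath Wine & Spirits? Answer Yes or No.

Yes

6. signage compliance review 259 days ago vs limit 270 → met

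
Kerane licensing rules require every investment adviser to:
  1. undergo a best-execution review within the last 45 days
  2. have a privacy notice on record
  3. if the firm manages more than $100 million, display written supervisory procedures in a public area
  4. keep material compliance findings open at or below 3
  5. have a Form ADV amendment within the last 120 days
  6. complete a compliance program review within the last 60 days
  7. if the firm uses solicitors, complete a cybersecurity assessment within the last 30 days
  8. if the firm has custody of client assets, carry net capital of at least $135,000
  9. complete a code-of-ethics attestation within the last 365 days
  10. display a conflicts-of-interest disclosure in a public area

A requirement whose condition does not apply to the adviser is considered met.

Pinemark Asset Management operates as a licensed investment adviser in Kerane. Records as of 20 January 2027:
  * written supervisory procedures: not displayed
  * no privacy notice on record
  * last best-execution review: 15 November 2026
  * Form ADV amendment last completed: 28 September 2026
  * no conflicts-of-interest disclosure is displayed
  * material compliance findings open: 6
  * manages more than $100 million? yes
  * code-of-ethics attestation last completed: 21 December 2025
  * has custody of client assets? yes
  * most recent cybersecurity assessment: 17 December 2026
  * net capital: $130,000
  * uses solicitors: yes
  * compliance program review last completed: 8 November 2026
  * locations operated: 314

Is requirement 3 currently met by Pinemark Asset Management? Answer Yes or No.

3. condition 'manages more than $100 million' holds; written supervisory procedures absent → not met

No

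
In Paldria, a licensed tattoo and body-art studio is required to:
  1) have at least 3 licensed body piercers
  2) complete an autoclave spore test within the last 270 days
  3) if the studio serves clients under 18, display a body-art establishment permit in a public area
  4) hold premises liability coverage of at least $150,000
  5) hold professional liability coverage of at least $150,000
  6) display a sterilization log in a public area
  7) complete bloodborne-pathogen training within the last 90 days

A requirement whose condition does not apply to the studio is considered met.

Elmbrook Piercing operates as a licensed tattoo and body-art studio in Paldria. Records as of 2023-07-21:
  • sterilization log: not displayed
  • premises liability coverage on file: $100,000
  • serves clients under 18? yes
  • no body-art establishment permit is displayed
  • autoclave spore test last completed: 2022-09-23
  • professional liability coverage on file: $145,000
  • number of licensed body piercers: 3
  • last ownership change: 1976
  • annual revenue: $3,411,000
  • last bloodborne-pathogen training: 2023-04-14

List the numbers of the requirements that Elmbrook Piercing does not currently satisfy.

2, 3, 4, 5, 6, 7

1. licensed body piercers 3 ≥ 3 → met
2. autoclave spore test 301 days ago vs limit 270 → not met
3. condition 'serves clients under 18' holds; body-art establishment permit absent → not met
4. premises liability coverage $100,000 < $150,000 → not met
5. professional liability coverage $145,000 < $150,000 → not met
6. sterilization log absent → not met
7. bloodborne-pathogen training 98 days ago vs limit 90 → not met
Not met: 2, 3, 4, 5, 6, 7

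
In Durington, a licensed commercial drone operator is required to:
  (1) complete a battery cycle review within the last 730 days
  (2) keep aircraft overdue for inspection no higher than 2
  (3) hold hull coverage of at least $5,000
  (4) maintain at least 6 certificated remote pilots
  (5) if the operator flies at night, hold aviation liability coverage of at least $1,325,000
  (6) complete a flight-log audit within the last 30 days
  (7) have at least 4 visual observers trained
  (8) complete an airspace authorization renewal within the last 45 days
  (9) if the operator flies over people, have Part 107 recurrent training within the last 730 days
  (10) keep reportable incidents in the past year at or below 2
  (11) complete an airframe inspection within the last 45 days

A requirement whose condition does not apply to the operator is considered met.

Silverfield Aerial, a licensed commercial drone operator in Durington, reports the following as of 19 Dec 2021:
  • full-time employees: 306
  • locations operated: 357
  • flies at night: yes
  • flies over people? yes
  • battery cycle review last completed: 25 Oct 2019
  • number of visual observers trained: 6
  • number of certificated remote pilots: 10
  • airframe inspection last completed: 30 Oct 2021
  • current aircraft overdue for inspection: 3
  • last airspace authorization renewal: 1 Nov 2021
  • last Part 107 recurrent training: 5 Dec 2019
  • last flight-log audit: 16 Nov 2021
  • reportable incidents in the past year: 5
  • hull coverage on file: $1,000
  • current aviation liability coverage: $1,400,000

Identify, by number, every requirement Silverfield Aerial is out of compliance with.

1, 2, 3, 6, 8, 9, 10, 11

1. battery cycle review 786 days ago vs limit 730 → not met
2. aircraft overdue for inspection 3 > 2 → not met
3. hull coverage $1,000 < $5,000 → not met
4. certificated remote pilots 10 ≥ 6 → met
5. condition 'flies at night' holds; aviation liability coverage $1,400,000 ≥ $1,325,000 → met
6. flight-log audit 33 days ago vs limit 30 → not met
7. visual observers trained 6 ≥ 4 → met
8. airspace authorization renewal 48 days ago vs limit 45 → not met
9. condition 'flies over people' holds; Part 107 recurrent training 745 days ago vs limit 730 → not met
10. reportable incidents in the past year 5 > 2 → not met
11. airframe inspection 50 days ago vs limit 45 → not met
Not met: 1, 2, 3, 6, 8, 9, 10, 11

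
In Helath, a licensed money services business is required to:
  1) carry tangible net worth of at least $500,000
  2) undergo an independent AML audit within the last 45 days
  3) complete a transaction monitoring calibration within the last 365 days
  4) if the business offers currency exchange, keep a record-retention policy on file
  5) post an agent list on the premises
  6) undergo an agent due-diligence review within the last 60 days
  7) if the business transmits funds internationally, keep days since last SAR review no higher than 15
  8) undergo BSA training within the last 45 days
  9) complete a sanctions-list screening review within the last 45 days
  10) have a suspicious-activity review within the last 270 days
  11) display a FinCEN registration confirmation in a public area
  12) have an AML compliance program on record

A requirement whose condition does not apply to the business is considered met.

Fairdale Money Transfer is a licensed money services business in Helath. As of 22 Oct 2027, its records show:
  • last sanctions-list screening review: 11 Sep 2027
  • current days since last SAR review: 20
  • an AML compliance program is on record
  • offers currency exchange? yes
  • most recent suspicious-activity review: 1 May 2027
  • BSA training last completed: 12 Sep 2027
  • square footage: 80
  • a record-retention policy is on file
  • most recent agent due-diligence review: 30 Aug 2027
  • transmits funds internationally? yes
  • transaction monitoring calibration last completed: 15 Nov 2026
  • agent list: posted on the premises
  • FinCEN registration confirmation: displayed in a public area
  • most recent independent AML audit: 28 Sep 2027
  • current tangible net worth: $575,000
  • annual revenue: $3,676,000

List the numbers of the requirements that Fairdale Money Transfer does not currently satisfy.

7

1. tangible net worth $575,000 ≥ $500,000 → met
2. independent AML audit 24 days ago vs limit 45 → met
3. transaction monitoring calibration 341 days ago vs limit 365 → met
4. condition 'offers currency exchange' holds; record-retention policy present → met
5. agent list present → met
6. agent due-diligence review 53 days ago vs limit 60 → met
7. condition 'transmits funds internationally' holds; days since last SAR review 20 > 15 → not met
8. BSA training 40 days ago vs limit 45 → met
9. sanctions-list screening review 41 days ago vs limit 45 → met
10. suspicious-activity review 174 days ago vs limit 270 → met
11. FinCEN registration confirmation present → met
12. AML compliance program present → met
Not met: 7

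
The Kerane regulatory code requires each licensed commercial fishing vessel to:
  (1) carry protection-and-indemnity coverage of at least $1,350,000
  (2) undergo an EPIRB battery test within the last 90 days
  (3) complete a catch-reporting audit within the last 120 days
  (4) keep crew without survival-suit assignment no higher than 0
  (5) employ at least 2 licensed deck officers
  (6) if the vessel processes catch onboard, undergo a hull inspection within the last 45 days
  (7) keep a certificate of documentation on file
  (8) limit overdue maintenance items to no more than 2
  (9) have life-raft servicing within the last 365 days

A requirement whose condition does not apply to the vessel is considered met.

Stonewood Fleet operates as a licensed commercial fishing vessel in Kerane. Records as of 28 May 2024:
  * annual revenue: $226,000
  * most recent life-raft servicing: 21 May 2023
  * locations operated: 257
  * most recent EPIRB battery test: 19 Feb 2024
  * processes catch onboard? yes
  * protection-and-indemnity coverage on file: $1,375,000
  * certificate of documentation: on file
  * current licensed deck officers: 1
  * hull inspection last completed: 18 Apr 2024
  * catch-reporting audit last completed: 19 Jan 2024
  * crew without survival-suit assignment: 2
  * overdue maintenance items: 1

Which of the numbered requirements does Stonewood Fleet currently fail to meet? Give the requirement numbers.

2, 3, 4, 5, 9

1. protection-and-indemnity coverage $1,375,000 ≥ $1,350,000 → met
2. EPIRB battery test 99 days ago vs limit 90 → not met
3. catch-reporting audit 130 days ago vs limit 120 → not met
4. crew without survival-suit assignment 2 > 0 → not met
5. licensed deck officers 1 < 2 → not met
6. condition 'processes catch onboard' holds; hull inspection 40 days ago vs limit 45 → met
7. certificate of documentation present → met
8. overdue maintenance items 1 ≤ 2 → met
9. life-raft servicing 373 days ago vs limit 365 → not met
Not met: 2, 3, 4, 5, 9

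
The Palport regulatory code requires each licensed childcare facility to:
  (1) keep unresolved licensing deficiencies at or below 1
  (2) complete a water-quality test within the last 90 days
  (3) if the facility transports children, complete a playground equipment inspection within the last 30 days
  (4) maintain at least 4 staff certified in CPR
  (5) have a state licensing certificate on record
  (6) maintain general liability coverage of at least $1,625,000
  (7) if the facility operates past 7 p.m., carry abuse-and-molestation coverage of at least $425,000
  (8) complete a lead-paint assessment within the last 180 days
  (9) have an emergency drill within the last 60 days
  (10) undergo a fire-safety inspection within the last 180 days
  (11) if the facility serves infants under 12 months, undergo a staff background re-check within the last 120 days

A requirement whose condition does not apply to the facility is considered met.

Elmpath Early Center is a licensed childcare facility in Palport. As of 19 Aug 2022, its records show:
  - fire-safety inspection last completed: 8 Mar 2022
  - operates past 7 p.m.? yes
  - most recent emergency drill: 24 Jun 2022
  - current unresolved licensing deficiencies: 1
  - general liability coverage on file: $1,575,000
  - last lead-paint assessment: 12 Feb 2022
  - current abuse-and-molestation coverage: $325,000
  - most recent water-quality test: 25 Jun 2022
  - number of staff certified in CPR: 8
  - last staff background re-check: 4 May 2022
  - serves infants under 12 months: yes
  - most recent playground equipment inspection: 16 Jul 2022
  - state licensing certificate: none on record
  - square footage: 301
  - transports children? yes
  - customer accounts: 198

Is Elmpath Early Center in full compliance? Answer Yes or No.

No

1. unresolved licensing deficiencies 1 ≤ 1 → met
2. water-quality test 55 days ago vs limit 90 → met
3. condition 'transports children' holds; playground equipment inspection 34 days ago vs limit 30 → not met
4. staff certified in CPR 8 ≥ 4 → met
5. state licensing certificate absent → not met
6. general liability coverage $1,575,000 < $1,625,000 → not met
7. condition 'operates past 7 p.m.' holds; abuse-and-molestation coverage $325,000 < $425,000 → not met
8. lead-paint assessment 188 days ago vs limit 180 → not met
9. emergency drill 56 days ago vs limit 60 → met
10. fire-safety inspection 164 days ago vs limit 180 → met
11. condition 'serves infants under 12 months' holds; staff background re-check 107 days ago vs limit 120 → met
Not met: 3, 5, 6, 7, 8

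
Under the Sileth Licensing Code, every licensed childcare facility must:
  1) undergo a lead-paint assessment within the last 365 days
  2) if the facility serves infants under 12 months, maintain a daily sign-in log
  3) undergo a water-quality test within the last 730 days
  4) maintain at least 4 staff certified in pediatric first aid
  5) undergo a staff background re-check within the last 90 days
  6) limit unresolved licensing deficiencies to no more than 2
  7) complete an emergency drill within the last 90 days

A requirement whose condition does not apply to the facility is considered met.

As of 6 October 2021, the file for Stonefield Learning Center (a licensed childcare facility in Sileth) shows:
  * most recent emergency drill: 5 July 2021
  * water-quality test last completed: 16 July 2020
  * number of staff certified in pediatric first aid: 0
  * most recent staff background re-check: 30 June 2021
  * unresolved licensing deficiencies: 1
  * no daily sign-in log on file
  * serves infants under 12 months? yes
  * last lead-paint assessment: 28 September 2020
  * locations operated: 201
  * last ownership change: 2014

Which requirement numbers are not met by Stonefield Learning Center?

1, 2, 4, 5, 7

1. lead-paint assessment 373 days ago vs limit 365 → not met
2. condition 'serves infants under 12 months' holds; daily sign-in log absent → not met
3. water-quality test 447 days ago vs limit 730 → met
4. staff certified in pediatric first aid 0 < 4 → not met
5. staff background re-check 98 days ago vs limit 90 → not met
6. unresolved licensing deficiencies 1 ≤ 2 → met
7. emergency drill 93 days ago vs limit 90 → not met
Not met: 1, 2, 4, 5, 7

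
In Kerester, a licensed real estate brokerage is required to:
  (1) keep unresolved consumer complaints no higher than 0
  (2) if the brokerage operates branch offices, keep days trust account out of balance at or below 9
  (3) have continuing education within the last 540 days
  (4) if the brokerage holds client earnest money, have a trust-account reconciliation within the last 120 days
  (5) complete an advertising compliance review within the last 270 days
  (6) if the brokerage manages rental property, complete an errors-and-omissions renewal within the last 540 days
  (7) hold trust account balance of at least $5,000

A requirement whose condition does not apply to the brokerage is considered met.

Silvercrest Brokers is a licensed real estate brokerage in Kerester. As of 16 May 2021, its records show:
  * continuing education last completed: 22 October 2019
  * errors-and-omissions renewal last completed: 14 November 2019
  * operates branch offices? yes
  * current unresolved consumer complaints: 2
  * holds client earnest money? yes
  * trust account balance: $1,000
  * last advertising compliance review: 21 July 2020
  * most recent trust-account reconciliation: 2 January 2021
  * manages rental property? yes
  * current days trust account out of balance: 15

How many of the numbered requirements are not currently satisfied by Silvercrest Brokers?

7

1. unresolved consumer complaints 2 > 0 → not met
2. condition 'operates branch offices' holds; days trust account out of balance 15 > 9 → not met
3. continuing education 572 days ago vs limit 540 → not met
4. condition 'holds client earnest money' holds; trust-account reconciliation 134 days ago vs limit 120 → not met
5. advertising compliance review 299 days ago vs limit 270 → not met
6. condition 'manages rental property' holds; errors-and-omissions renewal 549 days ago vs limit 540 → not met
7. trust account balance $1,000 < $5,000 → not met
Not met: 7 of 7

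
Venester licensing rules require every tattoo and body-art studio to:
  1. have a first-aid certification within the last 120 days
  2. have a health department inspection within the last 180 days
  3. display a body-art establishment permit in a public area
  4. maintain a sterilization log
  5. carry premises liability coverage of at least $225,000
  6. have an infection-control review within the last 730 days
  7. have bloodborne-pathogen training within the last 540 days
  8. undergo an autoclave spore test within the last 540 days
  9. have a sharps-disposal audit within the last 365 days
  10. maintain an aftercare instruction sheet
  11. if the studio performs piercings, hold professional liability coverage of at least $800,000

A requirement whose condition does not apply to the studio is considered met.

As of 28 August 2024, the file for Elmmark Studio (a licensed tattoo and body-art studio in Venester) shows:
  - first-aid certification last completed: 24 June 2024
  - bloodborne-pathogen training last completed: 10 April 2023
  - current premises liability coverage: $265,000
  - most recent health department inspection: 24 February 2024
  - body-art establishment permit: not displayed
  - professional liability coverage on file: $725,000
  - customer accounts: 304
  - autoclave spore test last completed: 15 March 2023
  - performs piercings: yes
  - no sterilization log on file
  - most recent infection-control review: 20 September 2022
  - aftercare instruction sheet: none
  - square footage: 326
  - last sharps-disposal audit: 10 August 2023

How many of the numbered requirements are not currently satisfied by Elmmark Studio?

6

1. first-aid certification 65 days ago vs limit 120 → met
2. health department inspection 186 days ago vs limit 180 → not met
3. body-art establishment permit absent → not met
4. sterilization log absent → not met
5. premises liability coverage $265,000 ≥ $225,000 → met
6. infection-control review 708 days ago vs limit 730 → met
7. bloodborne-pathogen training 506 days ago vs limit 540 → met
8. autoclave spore test 532 days ago vs limit 540 → met
9. sharps-disposal audit 384 days ago vs limit 365 → not met
10. aftercare instruction sheet absent → not met
11. condition 'performs piercings' holds; professional liability coverage $725,000 < $800,000 → not met
Not met: 6 of 11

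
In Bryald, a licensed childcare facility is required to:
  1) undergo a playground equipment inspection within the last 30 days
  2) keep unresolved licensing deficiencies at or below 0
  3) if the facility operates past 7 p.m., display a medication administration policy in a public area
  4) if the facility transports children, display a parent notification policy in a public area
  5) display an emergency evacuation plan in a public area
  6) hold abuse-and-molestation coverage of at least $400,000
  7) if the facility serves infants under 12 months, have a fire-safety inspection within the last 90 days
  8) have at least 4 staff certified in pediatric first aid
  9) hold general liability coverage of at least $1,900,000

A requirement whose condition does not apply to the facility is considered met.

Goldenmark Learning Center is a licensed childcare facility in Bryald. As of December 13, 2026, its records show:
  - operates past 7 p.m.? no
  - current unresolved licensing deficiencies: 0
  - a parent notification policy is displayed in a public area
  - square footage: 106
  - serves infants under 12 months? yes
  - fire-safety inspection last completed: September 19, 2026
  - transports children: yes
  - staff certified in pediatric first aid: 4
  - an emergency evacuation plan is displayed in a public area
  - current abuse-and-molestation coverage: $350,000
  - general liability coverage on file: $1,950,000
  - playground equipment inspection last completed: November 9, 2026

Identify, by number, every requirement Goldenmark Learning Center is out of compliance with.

1, 6

1. playground equipment inspection 34 days ago vs limit 30 → not met
2. unresolved licensing deficiencies 0 ≤ 0 → met
3. condition 'operates past 7 p.m.' does not hold → requirement n/a → met
4. condition 'transports children' holds; parent notification policy present → met
5. emergency evacuation plan present → met
6. abuse-and-molestation coverage $350,000 < $400,000 → not met
7. condition 'serves infants under 12 months' holds; fire-safety inspection 85 days ago vs limit 90 → met
8. staff certified in pediatric first aid 4 ≥ 4 → met
9. general liability coverage $1,950,000 ≥ $1,900,000 → met
Not met: 1, 6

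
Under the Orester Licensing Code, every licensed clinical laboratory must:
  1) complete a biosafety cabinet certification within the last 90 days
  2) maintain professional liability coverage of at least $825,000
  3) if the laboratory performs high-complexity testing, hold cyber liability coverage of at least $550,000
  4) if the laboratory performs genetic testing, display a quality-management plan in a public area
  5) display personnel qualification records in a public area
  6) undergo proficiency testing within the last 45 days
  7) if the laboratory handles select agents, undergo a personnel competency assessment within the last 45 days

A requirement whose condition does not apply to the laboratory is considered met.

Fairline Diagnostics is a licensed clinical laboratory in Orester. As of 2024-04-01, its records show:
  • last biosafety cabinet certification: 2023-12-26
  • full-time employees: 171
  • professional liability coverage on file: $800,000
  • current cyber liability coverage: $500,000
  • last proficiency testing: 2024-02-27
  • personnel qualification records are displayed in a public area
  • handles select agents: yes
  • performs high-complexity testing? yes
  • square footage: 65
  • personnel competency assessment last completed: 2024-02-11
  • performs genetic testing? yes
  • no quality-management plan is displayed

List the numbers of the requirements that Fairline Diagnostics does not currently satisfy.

1, 2, 3, 4, 7

1. biosafety cabinet certification 97 days ago vs limit 90 → not met
2. professional liability coverage $800,000 < $825,000 → not met
3. condition 'performs high-complexity testing' holds; cyber liability coverage $500,000 < $550,000 → not met
4. condition 'performs genetic testing' holds; quality-management plan absent → not met
5. personnel qualification records present → met
6. proficiency testing 34 days ago vs limit 45 → met
7. condition 'handles select agents' holds; personnel competency assessment 50 days ago vs limit 45 → not met
Not met: 1, 2, 3, 4, 7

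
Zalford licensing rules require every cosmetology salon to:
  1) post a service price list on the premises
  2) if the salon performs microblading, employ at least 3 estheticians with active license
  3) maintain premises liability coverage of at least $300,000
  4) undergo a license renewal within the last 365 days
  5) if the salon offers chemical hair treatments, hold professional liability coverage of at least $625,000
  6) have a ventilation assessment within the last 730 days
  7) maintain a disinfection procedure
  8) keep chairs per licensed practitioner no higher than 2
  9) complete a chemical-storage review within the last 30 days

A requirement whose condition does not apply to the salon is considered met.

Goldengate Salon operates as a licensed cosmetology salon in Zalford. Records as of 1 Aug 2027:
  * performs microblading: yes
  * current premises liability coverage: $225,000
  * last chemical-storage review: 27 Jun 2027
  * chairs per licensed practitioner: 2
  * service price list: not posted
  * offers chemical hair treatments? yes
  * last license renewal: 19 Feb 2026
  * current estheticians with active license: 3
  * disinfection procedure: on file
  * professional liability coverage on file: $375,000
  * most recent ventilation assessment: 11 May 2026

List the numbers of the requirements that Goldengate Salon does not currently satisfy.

1. service price list absent → not met
2. condition 'performs microblading' holds; estheticians with active license 3 ≥ 3 → met
3. premises liability coverage $225,000 < $300,000 → not met
4. license renewal 528 days ago vs limit 365 → not met
5. condition 'offers chemical hair treatments' holds; professional liability coverage $375,000 < $625,000 → not met
6. ventilation assessment 447 days ago vs limit 730 → met
7. disinfection procedure present → met
8. chairs per licensed practitioner 2 ≤ 2 → met
9. chemical-storage review 35 days ago vs limit 30 → not met
Not met: 1, 3, 4, 5, 9

1, 3, 4, 5, 9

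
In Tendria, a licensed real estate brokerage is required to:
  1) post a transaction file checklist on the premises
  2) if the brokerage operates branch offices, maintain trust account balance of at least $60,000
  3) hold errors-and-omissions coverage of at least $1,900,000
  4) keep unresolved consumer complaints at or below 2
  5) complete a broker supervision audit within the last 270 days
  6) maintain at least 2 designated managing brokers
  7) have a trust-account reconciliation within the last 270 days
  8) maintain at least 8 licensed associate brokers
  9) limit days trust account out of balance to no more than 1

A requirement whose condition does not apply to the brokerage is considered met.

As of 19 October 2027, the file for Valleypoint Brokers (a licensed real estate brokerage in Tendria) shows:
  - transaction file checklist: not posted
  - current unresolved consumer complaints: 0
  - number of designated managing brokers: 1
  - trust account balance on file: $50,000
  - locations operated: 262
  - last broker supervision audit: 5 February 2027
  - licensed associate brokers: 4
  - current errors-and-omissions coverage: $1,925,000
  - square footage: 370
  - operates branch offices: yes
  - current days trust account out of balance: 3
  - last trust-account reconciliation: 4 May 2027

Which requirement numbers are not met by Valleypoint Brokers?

1. transaction file checklist absent → not met
2. condition 'operates branch offices' holds; trust account balance $50,000 < $60,000 → not met
3. errors-and-omissions coverage $1,925,000 ≥ $1,900,000 → met
4. unresolved consumer complaints 0 ≤ 2 → met
5. broker supervision audit 256 days ago vs limit 270 → met
6. designated managing brokers 1 < 2 → not met
7. trust-account reconciliation 168 days ago vs limit 270 → met
8. licensed associate brokers 4 < 8 → not met
9. days trust account out of balance 3 > 1 → not met
Not met: 1, 2, 6, 8, 9

1, 2, 6, 8, 9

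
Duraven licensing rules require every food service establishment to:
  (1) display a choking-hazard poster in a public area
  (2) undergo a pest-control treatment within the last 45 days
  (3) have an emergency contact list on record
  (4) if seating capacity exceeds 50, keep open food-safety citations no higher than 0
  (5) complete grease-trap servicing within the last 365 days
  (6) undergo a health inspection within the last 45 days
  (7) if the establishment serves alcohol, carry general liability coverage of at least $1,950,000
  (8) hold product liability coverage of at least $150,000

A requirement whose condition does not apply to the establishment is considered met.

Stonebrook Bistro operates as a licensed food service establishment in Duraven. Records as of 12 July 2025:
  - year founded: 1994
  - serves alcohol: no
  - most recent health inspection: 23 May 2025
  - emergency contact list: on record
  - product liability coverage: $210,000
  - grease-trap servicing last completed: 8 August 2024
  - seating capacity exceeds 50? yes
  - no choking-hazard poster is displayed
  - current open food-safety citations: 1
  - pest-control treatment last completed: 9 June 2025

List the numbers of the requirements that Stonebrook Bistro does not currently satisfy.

1. choking-hazard poster absent → not met
2. pest-control treatment 33 days ago vs limit 45 → met
3. emergency contact list present → met
4. condition 'seating capacity exceeds 50' holds; open food-safety citations 1 > 0 → not met
5. grease-trap servicing 338 days ago vs limit 365 → met
6. health inspection 50 days ago vs limit 45 → not met
7. condition 'serves alcohol' does not hold → requirement n/a → met
8. product liability coverage $210,000 ≥ $150,000 → met
Not met: 1, 4, 6

1, 4, 6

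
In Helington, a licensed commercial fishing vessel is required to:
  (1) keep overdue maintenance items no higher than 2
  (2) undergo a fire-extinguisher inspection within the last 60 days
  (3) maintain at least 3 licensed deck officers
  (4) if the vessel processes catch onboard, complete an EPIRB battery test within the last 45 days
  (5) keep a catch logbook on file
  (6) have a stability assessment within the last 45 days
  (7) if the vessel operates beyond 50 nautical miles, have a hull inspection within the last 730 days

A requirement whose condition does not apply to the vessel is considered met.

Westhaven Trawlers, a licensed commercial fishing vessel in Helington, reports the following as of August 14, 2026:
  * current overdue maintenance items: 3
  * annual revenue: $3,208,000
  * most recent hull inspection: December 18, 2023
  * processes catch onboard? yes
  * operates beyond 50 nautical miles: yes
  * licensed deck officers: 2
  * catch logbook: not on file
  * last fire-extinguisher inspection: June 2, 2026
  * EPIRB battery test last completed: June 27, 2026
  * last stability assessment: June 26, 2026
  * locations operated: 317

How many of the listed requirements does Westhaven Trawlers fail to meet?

7

1. overdue maintenance items 3 > 2 → not met
2. fire-extinguisher inspection 73 days ago vs limit 60 → not met
3. licensed deck officers 2 < 3 → not met
4. condition 'processes catch onboard' holds; EPIRB battery test 48 days ago vs limit 45 → not met
5. catch logbook absent → not met
6. stability assessment 49 days ago vs limit 45 → not met
7. condition 'operates beyond 50 nautical miles' holds; hull inspection 970 days ago vs limit 730 → not met
Not met: 7 of 7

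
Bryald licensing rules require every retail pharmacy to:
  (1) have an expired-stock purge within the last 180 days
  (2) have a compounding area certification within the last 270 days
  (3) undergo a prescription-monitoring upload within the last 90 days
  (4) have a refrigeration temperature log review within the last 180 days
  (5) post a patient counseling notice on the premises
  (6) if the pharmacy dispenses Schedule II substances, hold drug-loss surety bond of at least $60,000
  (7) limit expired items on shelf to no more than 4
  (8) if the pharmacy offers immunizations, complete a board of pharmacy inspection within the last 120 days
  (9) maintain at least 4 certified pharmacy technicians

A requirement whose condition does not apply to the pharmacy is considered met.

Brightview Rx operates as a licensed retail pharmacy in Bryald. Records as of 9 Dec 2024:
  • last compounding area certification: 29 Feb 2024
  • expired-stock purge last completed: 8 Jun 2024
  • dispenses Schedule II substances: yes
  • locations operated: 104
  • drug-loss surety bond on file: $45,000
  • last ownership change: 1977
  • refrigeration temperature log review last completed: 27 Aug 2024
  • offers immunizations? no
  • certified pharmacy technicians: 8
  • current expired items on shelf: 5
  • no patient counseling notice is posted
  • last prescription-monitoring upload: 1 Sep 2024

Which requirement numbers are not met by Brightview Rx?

1, 2, 3, 5, 6, 7

1. expired-stock purge 184 days ago vs limit 180 → not met
2. compounding area certification 284 days ago vs limit 270 → not met
3. prescription-monitoring upload 99 days ago vs limit 90 → not met
4. refrigeration temperature log review 104 days ago vs limit 180 → met
5. patient counseling notice absent → not met
6. condition 'dispenses Schedule II substances' holds; drug-loss surety bond $45,000 < $60,000 → not met
7. expired items on shelf 5 > 4 → not met
8. condition 'offers immunizations' does not hold → requirement n/a → met
9. certified pharmacy technicians 8 ≥ 4 → met
Not met: 1, 2, 3, 5, 6, 7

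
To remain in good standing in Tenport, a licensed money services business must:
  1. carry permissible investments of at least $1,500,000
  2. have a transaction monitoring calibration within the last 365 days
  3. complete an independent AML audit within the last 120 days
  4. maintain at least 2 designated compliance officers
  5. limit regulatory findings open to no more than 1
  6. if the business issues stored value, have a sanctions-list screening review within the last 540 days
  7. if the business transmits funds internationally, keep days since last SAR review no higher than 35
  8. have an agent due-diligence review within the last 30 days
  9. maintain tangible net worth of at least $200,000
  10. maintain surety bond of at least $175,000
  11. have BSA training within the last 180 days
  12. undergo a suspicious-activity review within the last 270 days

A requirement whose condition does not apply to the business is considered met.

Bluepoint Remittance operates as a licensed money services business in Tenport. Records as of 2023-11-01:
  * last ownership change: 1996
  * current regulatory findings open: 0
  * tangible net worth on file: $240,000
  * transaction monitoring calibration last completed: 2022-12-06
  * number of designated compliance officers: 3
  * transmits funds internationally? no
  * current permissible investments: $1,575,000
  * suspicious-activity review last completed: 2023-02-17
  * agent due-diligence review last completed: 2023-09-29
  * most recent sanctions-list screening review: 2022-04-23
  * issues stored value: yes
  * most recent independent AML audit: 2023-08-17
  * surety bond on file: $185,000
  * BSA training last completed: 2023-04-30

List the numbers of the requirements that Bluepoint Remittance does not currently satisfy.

1. permissible investments $1,575,000 ≥ $1,500,000 → met
2. transaction monitoring calibration 330 days ago vs limit 365 → met
3. independent AML audit 76 days ago vs limit 120 → met
4. designated compliance officers 3 ≥ 2 → met
5. regulatory findings open 0 ≤ 1 → met
6. condition 'issues stored value' holds; sanctions-list screening review 557 days ago vs limit 540 → not met
7. condition 'transmits funds internationally' does not hold → requirement n/a → met
8. agent due-diligence review 33 days ago vs limit 30 → not met
9. tangible net worth $240,000 ≥ $200,000 → met
10. surety bond $185,000 ≥ $175,000 → met
11. BSA training 185 days ago vs limit 180 → not met
12. suspicious-activity review 257 days ago vs limit 270 → met
Not met: 6, 8, 11

6, 8, 11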